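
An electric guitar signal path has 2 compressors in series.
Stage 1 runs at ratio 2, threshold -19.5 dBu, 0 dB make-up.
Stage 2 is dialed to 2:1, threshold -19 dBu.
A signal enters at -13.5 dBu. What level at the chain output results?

Stage 1: -13.5 dBu is 6 dB over -19.5 dBu; at 2:1 that becomes 3 dB over, giving -16.5 dBu.
Stage 2: -16.5 dBu is 2.5 dB over -19 dBu; at 2:1 that becomes 1.25 dB over, giving -17.75 dBu.

-17.75 dBu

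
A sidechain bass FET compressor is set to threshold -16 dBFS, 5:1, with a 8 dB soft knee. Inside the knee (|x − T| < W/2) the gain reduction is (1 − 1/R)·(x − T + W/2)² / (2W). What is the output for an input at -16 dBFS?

x − T + W/2 = -16 − (-16) + 4 = 4.
GR = (1 − 1/5) × 4² / 16 = 0.8 × 16 / 16 = 0.8 dB.
Output = -16 − 0.8 = -16.8 dBFS.

-16.8 dBFS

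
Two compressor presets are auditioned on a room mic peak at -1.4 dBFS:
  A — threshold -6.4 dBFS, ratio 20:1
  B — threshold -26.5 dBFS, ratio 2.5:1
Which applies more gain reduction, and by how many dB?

A: GR = 5 − 5/20 = 4.75 dB.
B: GR = 25.1 − 25.1/2.5 = 15.06 dB.
B applies 10.31 dB more gain reduction.

B, by 10.31 dB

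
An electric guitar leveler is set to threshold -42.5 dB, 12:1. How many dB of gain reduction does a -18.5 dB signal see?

22 dB

The signal is 24 dB above threshold.
A 12:1 ratio leaves 2 dB of that excess.
GR = overshoot in − overshoot out = 24 − 2 = 22 dB.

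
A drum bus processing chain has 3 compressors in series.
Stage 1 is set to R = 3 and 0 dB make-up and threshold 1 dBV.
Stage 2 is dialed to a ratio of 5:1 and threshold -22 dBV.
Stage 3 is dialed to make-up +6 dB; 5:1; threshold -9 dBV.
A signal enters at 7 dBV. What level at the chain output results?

-11 dBV

Stage 1: overshoot 6 dB → 6/3 = 2 dB → 3 dBV.
Stage 2: 3 dBV is 25 dB over -22 dBV; at 5:1 that becomes 5 dB over, giving -17 dBV.
Stage 3: -17 dBV ≤ -9 dBV, so stage 3 doesn't engage; make-up brings it to -11 dBV.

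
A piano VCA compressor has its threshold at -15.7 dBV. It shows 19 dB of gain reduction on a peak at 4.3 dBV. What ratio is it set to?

20:1

Input overshoot = 4.3 − (-15.7) = 20 dB.
Output overshoot = 20 − 19 = 1 dB.
Ratio = input overshoot / output overshoot = 20 / 1 = 20.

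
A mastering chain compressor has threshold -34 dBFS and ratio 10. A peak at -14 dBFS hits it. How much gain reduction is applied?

Overshoot = -14 − (-34) = 20 dB.
At 10:1, output sits 20/10 = 2 dB above threshold.
So the signal is attenuated by 20 − 2 = 18 dB.

18 dB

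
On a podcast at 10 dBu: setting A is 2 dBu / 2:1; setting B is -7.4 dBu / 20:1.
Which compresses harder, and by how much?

B, by 12.53 dB

A: GR = 8 − 8/2 = 4 dB.
B: GR = 17.4 − 17.4/20 = 16.53 dB.
Difference: 12.53 dB in favour of B.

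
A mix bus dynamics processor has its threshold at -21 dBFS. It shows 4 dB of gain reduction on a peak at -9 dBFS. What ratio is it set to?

Input overshoot = -9 − (-21) = 12 dB.
Output overshoot = 12 − 4 = 8 dB.
Ratio = input overshoot / output overshoot = 12 / 8 = 1.5.

1.5:1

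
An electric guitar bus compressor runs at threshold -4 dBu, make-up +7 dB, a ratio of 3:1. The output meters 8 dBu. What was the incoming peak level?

11 dBu

Remove make-up: 8 − 7 = 1 dBu.
That's 5 dB above the -4 dBu threshold.
Undo the ratio: input overshoot = 5 × 3 = 15 dB, giving input = 11 dBu.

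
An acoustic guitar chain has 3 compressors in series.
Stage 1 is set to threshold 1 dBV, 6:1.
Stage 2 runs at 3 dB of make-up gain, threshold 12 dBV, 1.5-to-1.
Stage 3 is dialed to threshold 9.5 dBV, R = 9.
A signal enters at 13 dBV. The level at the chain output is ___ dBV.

Stage 1: 12 dB above 1 dBV, reduced 6:1 to 2 dB above → 3 dBV.
Stage 2: 3 dBV ≤ 12 dBV, so stage 2 doesn't engage; make-up brings it to 6 dBV.
Stage 3: 6 dBV is at or below the 9.5 dBV threshold — no compression; output 6 dBV.

6 dBV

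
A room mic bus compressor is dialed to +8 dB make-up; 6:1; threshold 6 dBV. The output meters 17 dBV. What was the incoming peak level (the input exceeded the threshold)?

Before make-up, the level was 17 − 8 = 9 dBV.
That's 3 dB above the 6 dBV threshold.
Input overshoot = R × output overshoot = 18 dB → input = 6 + 18 = 24 dBV.

24 dBV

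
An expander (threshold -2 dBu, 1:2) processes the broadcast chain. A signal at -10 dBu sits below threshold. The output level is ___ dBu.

Below threshold, a 1:2 expander applies gain = (2−1)×(T − x) of attenuation.
(2−1) × 8 = 8 dB, so output = -10 − 8 = -18 dBu.

-18 dBu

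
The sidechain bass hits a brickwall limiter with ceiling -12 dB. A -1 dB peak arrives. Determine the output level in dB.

A brickwall limiter is an ∞:1 compressor: any input above the ceiling is clamped to -12 dB.

-12 dB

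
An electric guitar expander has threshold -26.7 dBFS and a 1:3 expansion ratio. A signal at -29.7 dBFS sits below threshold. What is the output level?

Below threshold, a 1:3 expander applies gain = (3−1)×(T − x) of attenuation.
(3−1) × 3 = 6 dB, so output = -29.7 − 6 = -35.7 dBFS.

-35.7 dBFS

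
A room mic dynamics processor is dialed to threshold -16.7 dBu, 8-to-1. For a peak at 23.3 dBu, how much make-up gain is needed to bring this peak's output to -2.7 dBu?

9 dB

Overshoot 40 dB → 40/8 = 5 dB after compression, so the compressed level is -16.7 + 5 = -11.7 dBu.
Make-up = target − compressed = -2.7 − (-11.7) = 9 dB.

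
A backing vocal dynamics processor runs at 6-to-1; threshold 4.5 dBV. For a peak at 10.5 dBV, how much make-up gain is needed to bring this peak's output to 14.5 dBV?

Without make-up, output = threshold + overshoot/6 = 4.5 + 1 = 5.5 dBV.
Gap to target: 9 dB.

9 dB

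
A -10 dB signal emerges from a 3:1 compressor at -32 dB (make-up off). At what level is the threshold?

Let T be the threshold. Output overshoot = (input overshoot)/R, so -32 − T = (-10 − T)/3.
3·(-32 − T) = -10 − T → 2·T = -96 − (-10) = -86.
T = -86/2 = -43 dB.

-43 dB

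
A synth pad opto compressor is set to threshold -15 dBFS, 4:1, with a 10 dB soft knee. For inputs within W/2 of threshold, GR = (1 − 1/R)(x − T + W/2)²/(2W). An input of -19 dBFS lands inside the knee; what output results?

-19.0375 dBFS

x − T + W/2 = -19 − (-15) + 5 = 1.
GR = (1 − 1/4) × 1² / 20 = 0.75 × 1 / 20 = 0.0375 dB.
Output = -19 − 0.0375 = -19.0375 dBFS.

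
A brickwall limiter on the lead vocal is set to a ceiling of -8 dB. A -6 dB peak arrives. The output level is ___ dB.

-8 dB

At ∞:1, everything above -8 dB is held at the ceiling.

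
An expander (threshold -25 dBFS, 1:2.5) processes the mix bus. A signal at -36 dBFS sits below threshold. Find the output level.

Below threshold, a 1:2.5 expander applies gain = (2.5−1)×(T − x) of attenuation.
(2.5−1) × 11 = 16.5 dB, so output = -36 − 16.5 = -52.5 dBFS.

-52.5 dBFS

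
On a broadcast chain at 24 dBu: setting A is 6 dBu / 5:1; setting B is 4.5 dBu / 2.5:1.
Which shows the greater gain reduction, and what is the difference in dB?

A, by 2.7 dB

A: 18 dB over, compressed to 3.6 dB over, so 14.4 dB of GR.
B: 19.5 dB over, compressed to 7.8 dB over, so 11.7 dB of GR.
A reduces 2.7 dB more.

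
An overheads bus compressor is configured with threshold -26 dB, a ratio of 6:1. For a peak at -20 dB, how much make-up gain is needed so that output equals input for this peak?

Without make-up, output = threshold + overshoot/6 = -26 + 1 = -25 dB.
Gap to target: 5 dB.

5 dB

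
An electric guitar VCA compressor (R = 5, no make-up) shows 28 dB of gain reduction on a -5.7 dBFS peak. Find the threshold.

-40.7 dBFS

Input is 35 dB above T (since output overshoot × R = input overshoot: (-33.7 − T)·5 = -5.7 − T gives T = -40.7 dBFS).
Check: -40.7 + (-5.7 − (-40.7))/5 = -40.7 + 7 = -33.7 dBFS. ✓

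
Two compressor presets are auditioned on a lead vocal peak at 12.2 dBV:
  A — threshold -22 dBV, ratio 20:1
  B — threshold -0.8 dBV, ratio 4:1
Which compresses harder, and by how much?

A: 34.2 dB over, compressed to 1.71 dB over, so 32.49 dB of GR.
B: 13 dB over, compressed to 3.25 dB over, so 9.75 dB of GR.
A reduces 22.74 dB more.

A, by 22.74 dB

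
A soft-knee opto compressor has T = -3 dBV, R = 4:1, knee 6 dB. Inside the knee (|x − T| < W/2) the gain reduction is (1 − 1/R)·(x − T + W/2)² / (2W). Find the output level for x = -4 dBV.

-4.25 dBV

x − T + W/2 = -4 − (-3) + 3 = 2.
GR = (1 − 1/4) × 2² / 12 = 0.75 × 4 / 12 = 0.25 dB.
Output = -4 − 0.25 = -4.25 dBV.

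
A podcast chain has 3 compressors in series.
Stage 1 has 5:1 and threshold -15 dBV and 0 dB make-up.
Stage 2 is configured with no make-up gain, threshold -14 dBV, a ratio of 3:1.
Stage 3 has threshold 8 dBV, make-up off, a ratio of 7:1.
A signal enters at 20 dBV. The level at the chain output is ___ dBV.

-12 dBV

Stage 1: 35 dB above -15 dBV, reduced 5:1 to 7 dB above → -8 dBV.
Stage 2: overshoot 6 dB → 6/3 = 2 dB → -12 dBV.
Stage 3: -12 dBV ≤ 8 dBV, so stage 3 doesn't engage; output -12 dBV.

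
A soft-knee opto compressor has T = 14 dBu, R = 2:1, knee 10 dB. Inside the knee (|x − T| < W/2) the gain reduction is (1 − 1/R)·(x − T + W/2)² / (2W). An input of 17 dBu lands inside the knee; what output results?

15.4 dBu

x − T + W/2 = 17 − 14 + 5 = 8.
GR = (1 − 1/2) × 8² / 20 = 0.5 × 64 / 20 = 1.6 dB.
Output = 17 − 1.6 = 15.4 dBu.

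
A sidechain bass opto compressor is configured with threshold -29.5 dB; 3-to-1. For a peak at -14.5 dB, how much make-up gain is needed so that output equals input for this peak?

10 dB

Overshoot 15 dB → 15/3 = 5 dB after compression, so the compressed level is -29.5 + 5 = -24.5 dB.
Make-up = target − compressed = -14.5 − (-24.5) = 10 dB.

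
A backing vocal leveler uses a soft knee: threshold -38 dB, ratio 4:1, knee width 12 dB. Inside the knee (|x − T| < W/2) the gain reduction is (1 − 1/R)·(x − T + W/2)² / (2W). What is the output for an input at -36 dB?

x − T + W/2 = -36 − (-38) + 6 = 8.
GR = (1 − 1/4) × 8² / 24 = 0.75 × 64 / 24 = 2 dB.
Output = -36 − 2 = -38 dB.

-38 dB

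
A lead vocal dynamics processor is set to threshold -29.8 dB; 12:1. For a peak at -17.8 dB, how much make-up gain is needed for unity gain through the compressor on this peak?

11 dB

Overshoot 12 dB → 12/12 = 1 dB after compression, so the compressed level is -29.8 + 1 = -28.8 dB.
Make-up = target − compressed = -17.8 − (-28.8) = 11 dB.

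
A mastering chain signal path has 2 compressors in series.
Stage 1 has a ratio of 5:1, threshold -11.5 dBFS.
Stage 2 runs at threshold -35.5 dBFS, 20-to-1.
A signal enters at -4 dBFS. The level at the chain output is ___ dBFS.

-34.225 dBFS

Stage 1: overshoot 7.5 dB → 7.5/5 = 1.5 dB → -10 dBFS.
Stage 2: 25.5 dB above -35.5 dBFS, reduced 20:1 to 1.275 dB above → -34.225 dBFS.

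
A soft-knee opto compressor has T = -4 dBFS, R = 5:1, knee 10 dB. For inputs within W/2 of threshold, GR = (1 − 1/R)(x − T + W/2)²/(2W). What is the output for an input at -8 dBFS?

x − T + W/2 = -8 − (-4) + 5 = 1.
GR = (1 − 1/5) × 1² / 20 = 0.8 × 1 / 20 = 0.04 dB.
Output = -8 − 0.04 = -8.04 dBFS.

-8.04 dBFS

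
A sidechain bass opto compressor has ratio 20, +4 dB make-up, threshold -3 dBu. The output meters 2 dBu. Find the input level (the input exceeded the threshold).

17 dBu

Stripping the +4 dB make-up gives -2 dBu at the gain stage.
The compressed level sits -2 − (-3) = 1 dB over threshold.
Undo the ratio: input overshoot = 1 × 20 = 20 dB, giving input = 17 dBu.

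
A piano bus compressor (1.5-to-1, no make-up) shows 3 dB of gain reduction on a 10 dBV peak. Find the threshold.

Gain reduction = 10 − 7 = 3 dB; output overshoot = GR / (R − 1) = 3 / 0.5 = 6 dB.
Threshold = output − output overshoot = 7 − 6 = 1 dBV.

1 dBV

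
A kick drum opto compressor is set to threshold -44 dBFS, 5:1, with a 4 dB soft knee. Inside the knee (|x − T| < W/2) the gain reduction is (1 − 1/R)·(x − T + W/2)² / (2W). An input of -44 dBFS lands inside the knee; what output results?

-44.4 dBFS

x − T + W/2 = -44 − (-44) + 2 = 2.
GR = (1 − 1/5) × 2² / 8 = 0.8 × 4 / 8 = 0.4 dB.
Output = -44 − 0.4 = -44.4 dBFS.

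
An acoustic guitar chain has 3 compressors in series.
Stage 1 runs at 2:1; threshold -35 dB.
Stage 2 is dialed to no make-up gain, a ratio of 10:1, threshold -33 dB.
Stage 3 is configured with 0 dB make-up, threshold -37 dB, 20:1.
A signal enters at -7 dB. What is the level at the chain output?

-36.74 dB

Stage 1: -7 dB is 28 dB over -35 dB; at 2:1 that becomes 14 dB over, giving -21 dB.
Stage 2: overshoot 12 dB → 12/10 = 1.2 dB → -31.8 dB.
Stage 3: -31.8 dB is 5.2 dB over -37 dB; at 20:1 that becomes 0.26 dB over, giving -36.74 dB.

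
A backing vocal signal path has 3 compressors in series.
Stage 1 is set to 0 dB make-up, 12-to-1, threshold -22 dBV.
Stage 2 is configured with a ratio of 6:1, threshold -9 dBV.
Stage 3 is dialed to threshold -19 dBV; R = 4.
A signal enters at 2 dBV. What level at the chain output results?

-20 dBV

Stage 1: overshoot 24 dB → 24/12 = 2 dB → -20 dBV.
Stage 2: -20 dBV ≤ -9 dBV, so stage 2 doesn't engage; output -20 dBV.
Stage 3: below threshold (-20 ≤ -19); passes unchanged; output -20 dBV.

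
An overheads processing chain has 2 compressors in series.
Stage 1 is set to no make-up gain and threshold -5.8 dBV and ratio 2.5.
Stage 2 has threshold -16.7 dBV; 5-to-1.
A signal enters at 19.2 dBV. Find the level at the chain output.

-12.52 dBV

Stage 1: 19.2 dBV is 25 dB over -5.8 dBV; at 2.5:1 that becomes 10 dB over, giving 4.2 dBV.
Stage 2: 4.2 dBV is 20.9 dB over -16.7 dBV; at 5:1 that becomes 4.18 dB over, giving -12.52 dBV.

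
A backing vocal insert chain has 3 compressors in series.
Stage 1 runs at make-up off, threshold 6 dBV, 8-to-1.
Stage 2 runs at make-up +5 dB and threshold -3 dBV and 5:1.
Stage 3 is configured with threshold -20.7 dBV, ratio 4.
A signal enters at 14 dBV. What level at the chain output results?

Stage 1: 8 dB above 6 dBV, reduced 8:1 to 1 dB above → 7 dBV.
Stage 2: overshoot 10 dB → 10/5 = 2 dB → -1 dBV; +5 dB make-up → 4 dBV.
Stage 3: overshoot 24.7 dB → 24.7/4 = 6.175 dB → -14.525 dBV.

-14.525 dBV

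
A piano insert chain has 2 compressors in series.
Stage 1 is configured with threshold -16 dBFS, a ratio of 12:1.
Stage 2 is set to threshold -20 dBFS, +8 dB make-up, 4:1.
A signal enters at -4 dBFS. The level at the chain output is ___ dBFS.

Stage 1: 12 dB above -16 dBFS, reduced 12:1 to 1 dB above → -15 dBFS.
Stage 2: -15 dBFS is 5 dB over -20 dBFS; at 4:1 that becomes 1.25 dB over, giving -18.75 dBFS; +8 dB make-up → -10.75 dBFS.

-10.75 dBFS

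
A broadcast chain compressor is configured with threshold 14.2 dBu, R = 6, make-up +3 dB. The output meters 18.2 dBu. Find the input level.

Stripping the +3 dB make-up gives 15.2 dBu at the gain stage.
That's 1 dB above the 14.2 dBu threshold.
Undo the ratio: input overshoot = 1 × 6 = 6 dB, giving input = 20.2 dBu.

20.2 dBu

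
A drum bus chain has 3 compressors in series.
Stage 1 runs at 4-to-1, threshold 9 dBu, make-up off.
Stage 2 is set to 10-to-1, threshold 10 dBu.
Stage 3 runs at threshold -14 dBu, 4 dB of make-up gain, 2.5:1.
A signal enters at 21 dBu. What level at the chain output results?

-0.32 dBu

Stage 1: 12 dB above 9 dBu, reduced 4:1 to 3 dB above → 12 dBu.
Stage 2: overshoot 2 dB → 2/10 = 0.2 dB → 10.2 dBu.
Stage 3: 10.2 dBu is 24.2 dB over -14 dBu; at 2.5:1 that becomes 9.68 dB over, giving -4.32 dBu; +4 dB make-up → -0.32 dBu.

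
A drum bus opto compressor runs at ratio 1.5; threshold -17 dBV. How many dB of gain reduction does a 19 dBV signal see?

12 dB

19 dBV exceeds the threshold by 36 dB.
At 1.5:1, output sits 36/1.5 = 24 dB above threshold.
Gain reduction = 36 − 24 = 12 dB.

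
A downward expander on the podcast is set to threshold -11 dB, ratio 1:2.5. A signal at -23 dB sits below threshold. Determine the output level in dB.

Below threshold, a 1:2.5 expander applies gain = (2.5−1)×(T − x) of attenuation.
(2.5−1) × 12 = 18 dB, so output = -23 − 18 = -41 dB.

-41 dB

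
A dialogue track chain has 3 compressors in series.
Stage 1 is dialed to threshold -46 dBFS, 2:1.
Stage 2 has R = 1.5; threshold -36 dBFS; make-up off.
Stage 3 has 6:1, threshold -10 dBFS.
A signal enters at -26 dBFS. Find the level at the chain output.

Stage 1: -26 dBFS is 20 dB over -46 dBFS; at 2:1 that becomes 10 dB over, giving -36 dBFS.
Stage 2: -36 dBFS ≤ -36 dBFS, so stage 2 doesn't engage; output -36 dBFS.
Stage 3: -36 dBFS ≤ -10 dBFS, so stage 3 doesn't engage; output -36 dBFS.

-36 dBFS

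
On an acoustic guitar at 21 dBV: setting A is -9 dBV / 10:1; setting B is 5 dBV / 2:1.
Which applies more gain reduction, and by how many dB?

A: overshoot 30 dB → output overshoot 3 dB → GR 27 dB.
B: overshoot 16 dB → output overshoot 8 dB → GR 8 dB.
A reduces 19 dB more.

A, by 19 dB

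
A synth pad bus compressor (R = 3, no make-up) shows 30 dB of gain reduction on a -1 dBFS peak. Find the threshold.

Let T be the threshold. Output overshoot = (input overshoot)/R, so -31 − T = (-1 − T)/3.
3·(-31 − T) = -1 − T → 2·T = -93 − (-1) = -92.
T = -92/2 = -46 dBFS.

-46 dBFS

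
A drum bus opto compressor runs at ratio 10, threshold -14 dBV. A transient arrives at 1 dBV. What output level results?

Overshoot: 1 − (-14) = 15 dB.
10:1 compression reduces that to 15/10 = 1.5 dB over.
So the level is -14 + 1.5 = -12.5 dBV.

-12.5 dBV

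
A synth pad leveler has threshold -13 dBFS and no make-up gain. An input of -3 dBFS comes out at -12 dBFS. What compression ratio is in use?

10:1

Input overshoot = -3 − (-13) = 10 dB; output overshoot = -12 − (-13) = 1 dB.
Ratio = 10 / 1 = 10.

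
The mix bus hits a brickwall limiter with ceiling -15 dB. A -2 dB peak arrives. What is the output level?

-15 dB

At ∞:1, everything above -15 dB is held at the ceiling.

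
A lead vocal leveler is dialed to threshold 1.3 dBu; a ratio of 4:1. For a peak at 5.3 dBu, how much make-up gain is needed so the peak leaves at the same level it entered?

3 dB

Overshoot 4 dB → 4/4 = 1 dB after compression, so the compressed level is 1.3 + 1 = 2.3 dBu.
Make-up = target − compressed = 5.3 − 2.3 = 3 dB.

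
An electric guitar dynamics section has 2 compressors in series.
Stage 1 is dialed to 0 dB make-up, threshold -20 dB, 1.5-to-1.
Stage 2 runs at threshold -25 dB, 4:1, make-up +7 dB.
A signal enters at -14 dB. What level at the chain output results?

-15.75 dB

Stage 1: 6 dB above -20 dB, reduced 1.5:1 to 4 dB above → -16 dB.
Stage 2: -16 dB is 9 dB over -25 dB; at 4:1 that becomes 2.25 dB over, giving -22.75 dB; +7 dB make-up → -15.75 dB.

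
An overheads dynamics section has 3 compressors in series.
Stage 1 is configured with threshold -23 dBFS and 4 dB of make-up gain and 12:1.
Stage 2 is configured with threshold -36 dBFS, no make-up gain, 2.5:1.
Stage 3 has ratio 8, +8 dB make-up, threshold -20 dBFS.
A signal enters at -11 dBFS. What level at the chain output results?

Stage 1: 12 dB above -23 dBFS, reduced 12:1 to 1 dB above → -22 dBFS; +4 dB make-up → -18 dBFS.
Stage 2: overshoot 18 dB → 18/2.5 = 7.2 dB → -28.8 dBFS.
Stage 3: below threshold (-28.8 ≤ -20); passes unchanged; make-up brings it to -20.8 dBFS.

-20.8 dBFS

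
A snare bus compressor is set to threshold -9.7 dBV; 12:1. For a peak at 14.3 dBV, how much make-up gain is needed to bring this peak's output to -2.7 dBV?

Without make-up, output = threshold + overshoot/12 = -9.7 + 2 = -7.7 dBV.
Gap to target: 5 dB.

5 dB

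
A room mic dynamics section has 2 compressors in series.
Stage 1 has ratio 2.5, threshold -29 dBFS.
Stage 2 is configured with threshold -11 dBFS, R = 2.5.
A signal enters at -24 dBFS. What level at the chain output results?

Stage 1: overshoot 5 dB → 5/2.5 = 2 dB → -27 dBFS.
Stage 2: below threshold (-27 ≤ -11); passes unchanged; output -27 dBFS.

-27 dBFS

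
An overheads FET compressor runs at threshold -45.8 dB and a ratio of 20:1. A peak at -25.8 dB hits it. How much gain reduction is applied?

Overshoot = -25.8 − (-45.8) = 20 dB.
A 20:1 ratio leaves 1 dB of that excess.
So the signal is attenuated by 20 − 1 = 19 dB.

19 dB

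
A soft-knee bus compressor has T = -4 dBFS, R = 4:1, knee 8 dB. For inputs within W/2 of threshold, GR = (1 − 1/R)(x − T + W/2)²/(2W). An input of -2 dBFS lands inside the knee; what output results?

-3.6875 dBFS

x − T + W/2 = -2 − (-4) + 4 = 6.
GR = (1 − 1/4) × 6² / 16 = 0.75 × 36 / 16 = 1.6875 dB.
Output = -2 − 1.6875 = -3.6875 dBFS.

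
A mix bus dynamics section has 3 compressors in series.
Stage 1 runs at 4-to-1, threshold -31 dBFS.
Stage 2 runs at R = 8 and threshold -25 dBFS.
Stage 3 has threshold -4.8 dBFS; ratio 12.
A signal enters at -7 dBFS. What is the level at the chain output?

-25 dBFS

Stage 1: 24 dB above -31 dBFS, reduced 4:1 to 6 dB above → -25 dBFS.
Stage 2: below threshold (-25 ≤ -25); passes unchanged; output -25 dBFS.
Stage 3: -25 dBFS is at or below the -4.8 dBFS threshold — no compression; output -25 dBFS.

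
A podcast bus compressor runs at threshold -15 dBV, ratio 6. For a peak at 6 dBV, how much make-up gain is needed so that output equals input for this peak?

Overshoot 21 dB → 21/6 = 3.5 dB after compression, so the compressed level is -15 + 3.5 = -11.5 dBV.
Make-up = target − compressed = 6 − (-11.5) = 17.5 dB.

17.5 dB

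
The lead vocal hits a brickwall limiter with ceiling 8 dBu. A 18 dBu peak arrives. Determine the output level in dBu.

A brickwall limiter is an ∞:1 compressor: any input above the ceiling is clamped to 8 dBu.

8 dBu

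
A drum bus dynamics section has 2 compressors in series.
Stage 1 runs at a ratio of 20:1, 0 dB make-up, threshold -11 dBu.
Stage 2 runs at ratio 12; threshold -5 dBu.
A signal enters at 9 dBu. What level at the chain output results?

Stage 1: 9 dBu is 20 dB over -11 dBu; at 20:1 that becomes 1 dB over, giving -10 dBu.
Stage 2: below threshold (-10 ≤ -5); passes unchanged; output -10 dBu.

-10 dBu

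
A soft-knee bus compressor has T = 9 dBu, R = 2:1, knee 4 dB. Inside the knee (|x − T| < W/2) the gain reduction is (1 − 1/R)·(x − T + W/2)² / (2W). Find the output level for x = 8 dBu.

x − T + W/2 = 8 − 9 + 2 = 1.
GR = (1 − 1/2) × 1² / 8 = 0.5 × 1 / 8 = 0.0625 dB.
Output = 8 − 0.0625 = 7.9375 dBu.

7.9375 dBu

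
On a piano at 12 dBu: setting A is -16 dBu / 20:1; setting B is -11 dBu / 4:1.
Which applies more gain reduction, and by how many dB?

A, by 9.35 dB

A: GR = 28 − 28/20 = 26.6 dB.
B: GR = 23 − 23/4 = 17.25 dB.
Difference: 9.35 dB in favour of A.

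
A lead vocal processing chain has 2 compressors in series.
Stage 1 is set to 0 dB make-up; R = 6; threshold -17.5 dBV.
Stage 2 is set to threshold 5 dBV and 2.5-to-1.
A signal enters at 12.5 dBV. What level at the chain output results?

Stage 1: overshoot 30 dB → 30/6 = 5 dB → -12.5 dBV.
Stage 2: below threshold (-12.5 ≤ 5); passes unchanged; output -12.5 dBV.

-12.5 dBV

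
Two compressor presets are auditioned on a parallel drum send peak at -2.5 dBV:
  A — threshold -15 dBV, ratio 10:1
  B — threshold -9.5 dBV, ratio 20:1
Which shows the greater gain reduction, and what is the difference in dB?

A: 12.5 dB over, compressed to 1.25 dB over, so 11.25 dB of GR.
B: 7 dB over, compressed to 0.35 dB over, so 6.65 dB of GR.
Difference: 4.6 dB in favour of A.

A, by 4.6 dB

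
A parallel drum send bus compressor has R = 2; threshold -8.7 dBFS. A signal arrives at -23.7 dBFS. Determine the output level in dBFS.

-23.7 dBFS

-23.7 dBFS is 15 dB below the -8.7 dBFS threshold, so no gain reduction is applied.
Output = input = -23.7 dBFS.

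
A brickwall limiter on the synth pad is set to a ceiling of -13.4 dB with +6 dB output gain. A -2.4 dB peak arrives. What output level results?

A brickwall limiter is an ∞:1 compressor: any input above the ceiling is clamped to -13.4 dB.
Output gain then adds 6 dB: -13.4 + 6 = -7.4 dB.

-7.4 dB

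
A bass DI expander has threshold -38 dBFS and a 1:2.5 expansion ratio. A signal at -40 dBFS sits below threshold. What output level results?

Below threshold, a 1:2.5 expander applies gain = (2.5−1)×(T − x) of attenuation.
(2.5−1) × 2 = 3 dB, so output = -40 − 3 = -43 dBFS.

-43 dBFS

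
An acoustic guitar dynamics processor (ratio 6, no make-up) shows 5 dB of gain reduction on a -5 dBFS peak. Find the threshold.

Input is 6 dB above T (since output overshoot × R = input overshoot: (-10 − T)·6 = -5 − T gives T = -11 dBFS).
Check: -11 + (-5 − (-11))/6 = -11 + 1 = -10 dBFS. ✓

-11 dBFS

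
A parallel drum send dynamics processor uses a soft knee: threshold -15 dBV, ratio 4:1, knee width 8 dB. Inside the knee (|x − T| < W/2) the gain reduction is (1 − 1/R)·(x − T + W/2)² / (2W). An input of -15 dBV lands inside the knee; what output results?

x − T + W/2 = -15 − (-15) + 4 = 4.
GR = (1 − 1/4) × 4² / 16 = 0.75 × 16 / 16 = 0.75 dB.
Output = -15 − 0.75 = -15.75 dBV.

-15.75 dBV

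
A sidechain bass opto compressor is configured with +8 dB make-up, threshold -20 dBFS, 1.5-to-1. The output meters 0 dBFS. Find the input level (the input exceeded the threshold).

Stripping the +8 dB make-up gives -8 dBFS at the gain stage.
That's 12 dB above the -20 dBFS threshold.
Before 1.5:1 compression the overshoot was 12 × 1.5 = 18 dB, so input = -20 + 18 = -2 dBFS.

-2 dBFS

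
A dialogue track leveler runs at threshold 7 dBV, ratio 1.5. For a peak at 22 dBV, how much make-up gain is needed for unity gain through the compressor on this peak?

5 dB

The peak compresses to 7 + 15/1.5 = 17 dBV.
To reach 22 dBV requires 22 − 17 = 5 dB of make-up.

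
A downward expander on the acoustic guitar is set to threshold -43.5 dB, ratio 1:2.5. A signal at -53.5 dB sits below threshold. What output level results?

-68.5 dB

Undershoot = (-43.5) − (-53.5) = 10 dB.
At 1:2.5, that expands to 25 dB under threshold.
Output = -43.5 − 25 = -68.5 dB.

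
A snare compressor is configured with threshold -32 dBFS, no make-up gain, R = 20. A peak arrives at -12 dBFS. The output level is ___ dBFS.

-31 dBFS

The input is 20 dB above the -32 dBFS threshold.
20:1 compression reduces that to 20/20 = 1 dB over.
That puts the output at -31 dBFS.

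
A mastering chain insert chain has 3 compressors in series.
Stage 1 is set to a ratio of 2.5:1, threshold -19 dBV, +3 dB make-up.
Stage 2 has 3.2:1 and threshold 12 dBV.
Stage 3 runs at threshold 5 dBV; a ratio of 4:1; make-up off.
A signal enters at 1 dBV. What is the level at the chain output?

-8 dBV

Stage 1: 1 dBV is 20 dB over -19 dBV; at 2.5:1 that becomes 8 dB over, giving -11 dBV; +3 dB make-up → -8 dBV.
Stage 2: -8 dBV is at or below the 12 dBV threshold — no compression; output -8 dBV.
Stage 3: -8 dBV ≤ 5 dBV, so stage 3 doesn't engage; output -8 dBV.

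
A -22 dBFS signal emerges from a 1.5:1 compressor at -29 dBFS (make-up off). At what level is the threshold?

-43 dBFS

Let T be the threshold. Output overshoot = (input overshoot)/R, so -29 − T = (-22 − T)/1.5.
1.5·(-29 − T) = -22 − T → 0.5·T = -43.5 − (-22) = -21.5.
T = -21.5/0.5 = -43 dBFS.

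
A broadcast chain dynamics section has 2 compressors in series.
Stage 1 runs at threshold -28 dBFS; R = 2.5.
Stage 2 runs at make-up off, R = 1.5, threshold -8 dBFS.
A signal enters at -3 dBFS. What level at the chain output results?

Stage 1: 25 dB above -28 dBFS, reduced 2.5:1 to 10 dB above → -18 dBFS.
Stage 2: -18 dBFS is at or below the -8 dBFS threshold — no compression; output -18 dBFS.

-18 dBFS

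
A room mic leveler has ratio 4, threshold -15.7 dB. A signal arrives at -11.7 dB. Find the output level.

The input is 4 dB above the -15.7 dB threshold.
At 4:1 the overshoot is divided by 4, leaving 1 dB above threshold.
Output = -15.7 + 1 = -14.7 dB.

-14.7 dB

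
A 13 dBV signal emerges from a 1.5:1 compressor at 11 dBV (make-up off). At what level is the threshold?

7 dBV

Let T be the threshold. Output overshoot = (input overshoot)/R, so 11 − T = (13 − T)/1.5.
1.5·(11 − T) = 13 − T → 0.5·T = 16.5 − 13 = 3.5.
T = 3.5/0.5 = 7 dBV.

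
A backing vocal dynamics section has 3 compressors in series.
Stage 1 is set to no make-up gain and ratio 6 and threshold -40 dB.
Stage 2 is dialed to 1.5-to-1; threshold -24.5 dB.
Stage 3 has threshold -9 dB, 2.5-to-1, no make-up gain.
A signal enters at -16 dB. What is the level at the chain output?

-36 dB

Stage 1: -16 dB is 24 dB over -40 dB; at 6:1 that becomes 4 dB over, giving -36 dB.
Stage 2: below threshold (-36 ≤ -24.5); passes unchanged; output -36 dB.
Stage 3: below threshold (-36 ≤ -9); passes unchanged; output -36 dB.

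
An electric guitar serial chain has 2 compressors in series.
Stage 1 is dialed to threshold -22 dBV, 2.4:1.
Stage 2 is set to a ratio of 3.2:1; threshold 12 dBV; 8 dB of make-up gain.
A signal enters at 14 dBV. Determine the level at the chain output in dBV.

1 dBV

Stage 1: 36 dB above -22 dBV, reduced 2.4:1 to 15 dB above → -7 dBV.
Stage 2: -7 dBV is at or below the 12 dBV threshold — no compression; make-up brings it to 1 dBV.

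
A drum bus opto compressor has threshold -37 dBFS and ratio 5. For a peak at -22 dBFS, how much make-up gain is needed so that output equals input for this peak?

Without make-up, output = threshold + overshoot/5 = -37 + 3 = -34 dBFS.
Gap to target: 12 dB.

12 dB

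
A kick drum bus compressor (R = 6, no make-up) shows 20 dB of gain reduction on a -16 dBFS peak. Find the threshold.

Input is 24 dB above T (since output overshoot × R = input overshoot: (-36 − T)·6 = -16 − T gives T = -40 dBFS).
Check: -40 + (-16 − (-40))/6 = -40 + 4 = -36 dBFS. ✓

-40 dBFS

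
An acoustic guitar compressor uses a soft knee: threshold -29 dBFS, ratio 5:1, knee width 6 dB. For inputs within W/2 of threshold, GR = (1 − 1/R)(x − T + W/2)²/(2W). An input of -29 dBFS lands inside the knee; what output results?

-29.6 dBFS

x − T + W/2 = -29 − (-29) + 3 = 3.
GR = (1 − 1/5) × 3² / 12 = 0.8 × 9 / 12 = 0.6 dB.
Output = -29 − 0.6 = -29.6 dBFS.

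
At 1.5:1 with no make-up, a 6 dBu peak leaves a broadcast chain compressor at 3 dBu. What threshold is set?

Input is 9 dB above T (since output overshoot × R = input overshoot: (3 − T)·1.5 = 6 − T gives T = -3 dBu).
Check: -3 + (6 − (-3))/1.5 = -3 + 6 = 3 dBu. ✓

-3 dBu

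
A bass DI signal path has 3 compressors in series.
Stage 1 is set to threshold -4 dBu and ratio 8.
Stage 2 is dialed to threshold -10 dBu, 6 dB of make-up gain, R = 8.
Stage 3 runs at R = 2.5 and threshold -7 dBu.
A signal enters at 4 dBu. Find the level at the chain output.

-5.45 dBu

Stage 1: overshoot 8 dB → 8/8 = 1 dB → -3 dBu.
Stage 2: -3 dBu is 7 dB over -10 dBu; at 8:1 that becomes 0.875 dB over, giving -9.125 dBu; +6 dB make-up → -3.125 dBu.
Stage 3: overshoot 3.875 dB → 3.875/2.5 = 1.55 dB → -5.45 dBu.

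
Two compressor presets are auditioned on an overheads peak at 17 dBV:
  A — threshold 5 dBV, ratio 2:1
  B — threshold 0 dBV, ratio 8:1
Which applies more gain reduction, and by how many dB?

B, by 8.875 dB

A: 12 dB over, compressed to 6 dB over, so 6 dB of GR.
B: 17 dB over, compressed to 2.125 dB over, so 14.875 dB of GR.
B applies 8.875 dB more gain reduction.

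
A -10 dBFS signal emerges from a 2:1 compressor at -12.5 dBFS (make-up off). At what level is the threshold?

-15 dBFS

Input is 5 dB above T (since output overshoot × R = input overshoot: (-12.5 − T)·2 = -10 − T gives T = -15 dBFS).
Check: -15 + (-10 − (-15))/2 = -15 + 2.5 = -12.5 dBFS. ✓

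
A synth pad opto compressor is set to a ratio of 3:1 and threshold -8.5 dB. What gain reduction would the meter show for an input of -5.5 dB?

The signal is 3 dB above threshold.
At 3:1, output sits 3/3 = 1 dB above threshold.
GR = overshoot in − overshoot out = 3 − 1 = 2 dB.

2 dB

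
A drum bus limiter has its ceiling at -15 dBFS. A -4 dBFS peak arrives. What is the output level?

-15 dBFS

A brickwall limiter is an ∞:1 compressor: any input above the ceiling is clamped to -15 dBFS.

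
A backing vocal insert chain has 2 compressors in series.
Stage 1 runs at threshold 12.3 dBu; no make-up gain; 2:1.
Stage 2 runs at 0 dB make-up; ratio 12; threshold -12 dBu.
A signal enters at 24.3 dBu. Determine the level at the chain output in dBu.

-9.475 dBu

Stage 1: 24.3 dBu is 12 dB over 12.3 dBu; at 2:1 that becomes 6 dB over, giving 18.3 dBu.
Stage 2: overshoot 30.3 dB → 30.3/12 = 2.525 dB → -9.475 dBu.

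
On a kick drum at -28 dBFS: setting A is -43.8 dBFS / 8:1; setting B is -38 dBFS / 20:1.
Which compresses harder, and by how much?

A, by 4.325 dB

A: 15.8 dB over, compressed to 1.975 dB over, so 13.825 dB of GR.
B: 10 dB over, compressed to 0.5 dB over, so 9.5 dB of GR.
Difference: 4.325 dB in favour of A.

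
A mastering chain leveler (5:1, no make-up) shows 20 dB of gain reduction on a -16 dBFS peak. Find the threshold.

-41 dBFS

Let T be the threshold. Output overshoot = (input overshoot)/R, so -36 − T = (-16 − T)/5.
5·(-36 − T) = -16 − T → 4·T = -180 − (-16) = -164.
T = -164/4 = -41 dBFS.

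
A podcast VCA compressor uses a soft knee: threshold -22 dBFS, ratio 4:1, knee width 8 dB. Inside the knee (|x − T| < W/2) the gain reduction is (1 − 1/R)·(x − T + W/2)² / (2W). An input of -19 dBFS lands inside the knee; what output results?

-21.296875 dBFS

x − T + W/2 = -19 − (-22) + 4 = 7.
GR = (1 − 1/4) × 7² / 16 = 0.75 × 49 / 16 = 2.296875 dB.
Output = -19 − 2.296875 = -21.296875 dBFS.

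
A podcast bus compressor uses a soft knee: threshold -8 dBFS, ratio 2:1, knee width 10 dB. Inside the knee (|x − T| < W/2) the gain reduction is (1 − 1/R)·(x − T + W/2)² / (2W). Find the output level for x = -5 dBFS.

-6.6 dBFS

x − T + W/2 = -5 − (-8) + 5 = 8.
GR = (1 − 1/2) × 8² / 20 = 0.5 × 64 / 20 = 1.6 dB.
Output = -5 − 1.6 = -6.6 dBFS.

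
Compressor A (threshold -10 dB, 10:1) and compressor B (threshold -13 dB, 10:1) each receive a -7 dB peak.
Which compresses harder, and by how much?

B, by 2.7 dB

A: overshoot 3 dB → output overshoot 0.3 dB → GR 2.7 dB.
B: overshoot 6 dB → output overshoot 0.6 dB → GR 5.4 dB.
Difference: 2.7 dB in favour of B.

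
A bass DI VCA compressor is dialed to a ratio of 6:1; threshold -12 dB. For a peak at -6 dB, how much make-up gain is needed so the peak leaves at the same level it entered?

The peak compresses to -12 + 6/6 = -11 dB.
To reach -6 dB requires -6 − (-11) = 5 dB of make-up.

5 dB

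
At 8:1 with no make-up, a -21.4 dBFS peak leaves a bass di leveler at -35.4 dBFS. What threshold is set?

Gain reduction = -21.4 − (-35.4) = 14 dB; output overshoot = GR / (R − 1) = 14 / 7 = 2 dB.
Threshold = output − output overshoot = -35.4 − 2 = -37.4 dBFS.

-37.4 dBFS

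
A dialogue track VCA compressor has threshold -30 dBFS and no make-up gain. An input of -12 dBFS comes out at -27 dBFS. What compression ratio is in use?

Input overshoot = -12 − (-30) = 18 dB; output overshoot = -27 − (-30) = 3 dB.
Ratio = 18 / 3 = 6.

6:1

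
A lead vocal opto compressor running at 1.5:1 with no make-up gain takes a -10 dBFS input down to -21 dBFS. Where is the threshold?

-43 dBFS

Gain reduction = -10 − (-21) = 11 dB; output overshoot = GR / (R − 1) = 11 / 0.5 = 22 dB.
Threshold = output − output overshoot = -21 − 22 = -43 dBFS.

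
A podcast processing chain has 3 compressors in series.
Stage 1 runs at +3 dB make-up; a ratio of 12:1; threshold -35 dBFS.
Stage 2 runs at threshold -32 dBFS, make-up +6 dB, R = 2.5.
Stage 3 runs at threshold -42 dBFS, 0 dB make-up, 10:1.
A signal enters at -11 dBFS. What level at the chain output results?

Stage 1: -11 dBFS is 24 dB over -35 dBFS; at 12:1 that becomes 2 dB over, giving -33 dBFS; +3 dB make-up → -30 dBFS.
Stage 2: overshoot 2 dB → 2/2.5 = 0.8 dB → -31.2 dBFS; +6 dB make-up → -25.2 dBFS.
Stage 3: 16.8 dB above -42 dBFS, reduced 10:1 to 1.68 dB above → -40.32 dBFS.

-40.32 dBFS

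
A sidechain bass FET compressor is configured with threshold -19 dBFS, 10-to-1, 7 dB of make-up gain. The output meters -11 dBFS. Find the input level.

-9 dBFS

Stripping the +7 dB make-up gives -18 dBFS at the gain stage.
The compressed level sits -18 − (-19) = 1 dB over threshold.
Undo the ratio: input overshoot = 1 × 10 = 10 dB, giving input = -9 dBFS.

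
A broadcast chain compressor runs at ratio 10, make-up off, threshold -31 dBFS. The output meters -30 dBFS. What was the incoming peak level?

-21 dBFS

That's 1 dB above the -31 dBFS threshold.
Input overshoot = R × output overshoot = 10 dB → input = -31 + 10 = -21 dBFS.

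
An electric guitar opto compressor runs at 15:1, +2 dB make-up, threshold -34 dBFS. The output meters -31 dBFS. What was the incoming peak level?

Stripping the +2 dB make-up gives -33 dBFS at the gain stage.
The compressed level sits -33 − (-34) = 1 dB over threshold.
Input overshoot = R × output overshoot = 15 dB → input = -34 + 15 = -19 dBFS.

-19 dBFS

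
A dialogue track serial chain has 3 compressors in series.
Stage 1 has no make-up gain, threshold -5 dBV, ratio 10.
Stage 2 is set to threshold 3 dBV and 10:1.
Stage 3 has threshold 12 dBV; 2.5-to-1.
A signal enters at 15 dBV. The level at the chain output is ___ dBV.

-3 dBV

Stage 1: 20 dB above -5 dBV, reduced 10:1 to 2 dB above → -3 dBV.
Stage 2: -3 dBV ≤ 3 dBV, so stage 2 doesn't engage; output -3 dBV.
Stage 3: -3 dBV ≤ 12 dBV, so stage 3 doesn't engage; output -3 dBV.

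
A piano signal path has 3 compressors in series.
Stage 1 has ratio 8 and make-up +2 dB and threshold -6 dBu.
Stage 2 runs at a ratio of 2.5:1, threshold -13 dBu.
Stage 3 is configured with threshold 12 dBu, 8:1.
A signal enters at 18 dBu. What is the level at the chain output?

-8.2 dBu

Stage 1: 24 dB above -6 dBu, reduced 8:1 to 3 dB above → -3 dBu; +2 dB make-up → -1 dBu.
Stage 2: -1 dBu is 12 dB over -13 dBu; at 2.5:1 that becomes 4.8 dB over, giving -8.2 dBu.
Stage 3: -8.2 dBu is at or below the 12 dBu threshold — no compression; output -8.2 dBu.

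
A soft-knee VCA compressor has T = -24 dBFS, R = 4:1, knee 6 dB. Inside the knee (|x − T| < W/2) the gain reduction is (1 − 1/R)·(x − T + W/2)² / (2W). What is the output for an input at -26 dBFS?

-26.0625 dBFS

x − T + W/2 = -26 − (-24) + 3 = 1.
GR = (1 − 1/4) × 1² / 12 = 0.75 × 1 / 12 = 0.0625 dB.
Output = -26 − 0.0625 = -26.0625 dBFS.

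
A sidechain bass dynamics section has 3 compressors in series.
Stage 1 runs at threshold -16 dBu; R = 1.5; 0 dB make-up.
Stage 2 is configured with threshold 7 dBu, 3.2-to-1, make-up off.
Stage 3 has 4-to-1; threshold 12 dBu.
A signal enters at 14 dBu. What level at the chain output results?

4 dBu

Stage 1: 30 dB above -16 dBu, reduced 1.5:1 to 20 dB above → 4 dBu.
Stage 2: 4 dBu is at or below the 7 dBu threshold — no compression; output 4 dBu.
Stage 3: 4 dBu is at or below the 12 dBu threshold — no compression; output 4 dBu.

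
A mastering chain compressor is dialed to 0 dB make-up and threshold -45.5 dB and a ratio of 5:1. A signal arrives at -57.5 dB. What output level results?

-57.5 dB

-57.5 dB is 12 dB below the -45.5 dB threshold, so no gain reduction is applied.
Output = input = -57.5 dB.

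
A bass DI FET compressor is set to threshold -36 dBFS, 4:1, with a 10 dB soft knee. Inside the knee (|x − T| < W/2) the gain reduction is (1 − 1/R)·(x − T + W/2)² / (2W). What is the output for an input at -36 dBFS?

x − T + W/2 = -36 − (-36) + 5 = 5.
GR = (1 − 1/4) × 5² / 20 = 0.75 × 25 / 20 = 0.9375 dB.
Output = -36 − 0.9375 = -36.9375 dBFS.

-36.9375 dBFS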